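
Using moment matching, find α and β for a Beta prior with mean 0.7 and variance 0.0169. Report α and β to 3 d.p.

Let s = α+β. The Beta variance is μ(1−μ)/(s+1).
So s+1 = μ(1−μ)/σ² = (0.7×0.3)/0.0169 = 0.21/0.0169 = 12.4260, giving s = 11.4260.
Then α = μs = 0.7×11.4260 = 7.998 and β = (1−μ)s = 0.3×11.4260 = 3.428.

α = 7.998, β = 3.428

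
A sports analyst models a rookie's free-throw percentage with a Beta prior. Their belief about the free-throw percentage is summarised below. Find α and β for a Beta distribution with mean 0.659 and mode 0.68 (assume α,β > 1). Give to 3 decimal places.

α = 11.297, β = 5.846

Let s = α+β. Mean gives α = μs = 0.659s; mode gives (α−1)/(s−2) = 0.68.
Substituting: 0.659s − 1 = 0.68(s−2) = 0.68s − 1.36, so -0.021s = -0.36 and s = 17.1429.
Then α = 0.659×17.1429 = 11.297 and β = s−α = 5.846.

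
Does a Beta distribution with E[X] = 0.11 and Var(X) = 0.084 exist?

Yes

For any Beta, Var(X) < E[X]·(1−E[X]).
Here μ(1−μ) = 0.11×0.89 = 0.0979, and 0.084 < 0.0979.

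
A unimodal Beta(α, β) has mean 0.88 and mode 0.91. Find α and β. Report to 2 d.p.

With s = α+β: μ = α/s and mode = (α−1)/(s−2). Eliminating α = μs,
μs − 1 = m(s−2) ⇒ s(μ−m) = 1−2m ⇒ s = -0.82/-0.03 = 27.3333.
So α = μs = 24.05, β = (1−μ)s = 3.28.

α = 24.05, β = 3.28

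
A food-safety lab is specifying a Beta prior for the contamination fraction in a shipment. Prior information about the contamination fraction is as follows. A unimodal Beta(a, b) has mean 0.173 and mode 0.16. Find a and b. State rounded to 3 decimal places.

With s = a+b: μ = a/s and mode = (a−1)/(s−2). Eliminating a = μs,
μs − 1 = m(s−2) ⇒ s(μ−m) = 1−2m ⇒ s = 0.68/0.013 = 52.3077.
So a = μs = 9.049, b = (1−μ)s = 43.258.

a = 9.049, b = 43.258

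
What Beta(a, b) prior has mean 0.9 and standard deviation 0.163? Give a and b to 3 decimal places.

a = 2.149, b = 0.239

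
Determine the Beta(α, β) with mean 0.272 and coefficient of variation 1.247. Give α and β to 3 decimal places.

Var = (CV·μ)² = (1.247×0.272)² = 0.115046.
α+β = μ(1−μ)/Var − 1 = 0.198016/0.115046 − 1 = 0.7212.
Thus α = 0.272·0.7212 = 0.196 and β = 0.728·0.7212 = 0.525.

α = 0.196, β = 0.525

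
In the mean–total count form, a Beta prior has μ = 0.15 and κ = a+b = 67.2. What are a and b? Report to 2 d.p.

a = 10.08, b = 57.12

Split κ in proportion μ : (1−μ): a = 0.15·67.2 = 10.08, b = 67.2 − 10.08 = 57.12.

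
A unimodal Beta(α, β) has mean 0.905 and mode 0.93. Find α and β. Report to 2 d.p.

Let s = α+β. Mean gives α = μs = 0.905s; mode gives (α−1)/(s−2) = 0.93.
Substituting: 0.905s − 1 = 0.93(s−2) = 0.93s − 1.86, so -0.025s = -0.86 and s = 34.4000.
Then α = 0.905×34.4000 = 31.13 and β = s−α = 3.27.

α = 31.13, β = 3.27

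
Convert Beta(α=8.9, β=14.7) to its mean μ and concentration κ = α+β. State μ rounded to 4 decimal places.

μ = 0.3771, κ = 23.6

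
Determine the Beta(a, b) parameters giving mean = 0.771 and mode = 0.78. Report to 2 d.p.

a = 47.97, b = 14.25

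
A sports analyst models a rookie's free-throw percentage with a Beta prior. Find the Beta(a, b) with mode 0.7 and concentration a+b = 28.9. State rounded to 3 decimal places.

a = 19.830, b = 9.070

Since the density peak of Beta(a,b) is at (a−1)/(a+b−2),
a = 1 + 0.7(28.9−2) = 19.830 and b = 28.9 − 19.830 = 9.070.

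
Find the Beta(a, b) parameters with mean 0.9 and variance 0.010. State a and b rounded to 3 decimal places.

Let s = a+b. The Beta variance is μ(1−μ)/(s+1).
So s+1 = μ(1−μ)/σ² = (0.9×0.1)/0.010 = 0.09/0.010 = 9.0000, giving s = 8.0000.
Then a = μs = 0.9×8.0000 = 7.200 and b = (1−μ)s = 0.1×8.0000 = 0.800.

a = 7.200, b = 0.800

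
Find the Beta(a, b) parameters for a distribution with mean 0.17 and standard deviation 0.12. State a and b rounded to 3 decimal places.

a = 1.496, b = 7.303

Variance = 0.12² = 0.0144. The moment-matching identity a+b = μ(1−μ)/Var − 1 gives
a+b = 0.1411/0.0144 − 1 = 8.7986, so a = μ·8.7986 = 1.496 and b = (1−μ)·8.7986 = 7.303.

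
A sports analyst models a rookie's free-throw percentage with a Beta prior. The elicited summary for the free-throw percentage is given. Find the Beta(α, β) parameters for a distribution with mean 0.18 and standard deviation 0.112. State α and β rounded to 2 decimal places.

α = 1.94, β = 8.83

σ² = 0.112² = 0.012544.
With s = α+β, Var = μ(1−μ)/(s+1), so s+1 = (0.18×0.82)/0.012544 = 11.7666 and s = 10.7666.
α = μs = 1.94, β = (1−μ)s = 8.83.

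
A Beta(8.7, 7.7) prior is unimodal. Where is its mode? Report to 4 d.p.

0.5347

With α,β > 1, mode = (α−1)/(α+β−2) = 7.7/14.4 = 0.5347.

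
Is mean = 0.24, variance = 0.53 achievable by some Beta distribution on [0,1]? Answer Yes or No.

No

For any Beta, Var(X) < E[X]·(1−E[X]).
Here μ(1−μ) = 0.24×0.76 = 0.1824, and 0.53 ≥ 0.1824.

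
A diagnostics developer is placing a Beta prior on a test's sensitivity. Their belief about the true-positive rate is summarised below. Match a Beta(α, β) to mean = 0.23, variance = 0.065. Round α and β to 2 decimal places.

α = 0.40, β = 1.33

By moment matching, α+β = μ(1−μ)/σ² − 1 = (0.23·0.77)/0.065 − 1 = 2.7246 − 1 = 1.7246.
Since α/(α+β) = μ, α = 0.23·1.7246 = 0.40 and β = 0.77·1.7246 = 1.33.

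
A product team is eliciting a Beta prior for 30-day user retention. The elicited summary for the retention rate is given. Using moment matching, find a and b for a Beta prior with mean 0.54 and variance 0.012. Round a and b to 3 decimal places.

a = 10.638, b = 9.062

Write ν = a+b; then a = μν and Var = μ(1−μ)/(ν+1).
ν = μ(1−μ)/Var − 1 = 0.2484/0.012 − 1 = 19.7000.
a = 0.54·19.7000 = 10.638, b = 0.46·19.7000 = 9.062.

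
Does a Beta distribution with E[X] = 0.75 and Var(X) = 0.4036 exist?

No

The Beta variance bound is σ² < μ(1−μ).
Here μ(1−μ) = 0.75×0.25 = 0.1875, and 0.4036 ≥ 0.1875.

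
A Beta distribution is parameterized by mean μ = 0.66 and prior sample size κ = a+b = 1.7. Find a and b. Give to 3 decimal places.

Split κ in proportion μ : (1−μ): a = 0.66·1.7 = 1.122, b = 1.7 − 1.122 = 0.578.

a = 1.122, b = 0.578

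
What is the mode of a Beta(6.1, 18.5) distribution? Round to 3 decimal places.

With α,β > 1, mode = (α−1)/(α+β−2) = 5.1/22.6 = 0.226.

0.226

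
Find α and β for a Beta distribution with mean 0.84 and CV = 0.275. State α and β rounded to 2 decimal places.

α = 1.28, β = 0.24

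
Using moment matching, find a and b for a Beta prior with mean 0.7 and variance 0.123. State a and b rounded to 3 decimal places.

By moment matching, a+b = μ(1−μ)/σ² − 1 = (0.7·0.3)/0.123 − 1 = 1.7073 − 1 = 0.7073.
Since a/(a+b) = μ, a = 0.7·0.7073 = 0.495 and b = 0.3·0.7073 = 0.212.

a = 0.495, b = 0.212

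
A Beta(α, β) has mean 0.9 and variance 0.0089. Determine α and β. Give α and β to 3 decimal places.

Let s = α+β. The Beta variance is μ(1−μ)/(s+1).
So s+1 = μ(1−μ)/σ² = (0.9×0.1)/0.0089 = 0.09/0.0089 = 10.1124, giving s = 9.1124.
Then α = μs = 0.9×9.1124 = 8.201 and β = (1−μ)s = 0.1×9.1124 = 0.911.

α = 8.201, β = 0.911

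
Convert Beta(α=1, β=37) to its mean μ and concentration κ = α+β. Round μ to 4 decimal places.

μ = 0.0263, κ = 38

κ = α+β = 1+37 = 38; μ = α/κ = 1/38 = 0.0263.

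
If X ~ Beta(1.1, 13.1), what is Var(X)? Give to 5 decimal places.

0.00470

Var = αβ/[(α+β)²(α+β+1)] = (1.1×13.1)/(14.2²×15.2) = 14.41/3064.928 = 0.00470.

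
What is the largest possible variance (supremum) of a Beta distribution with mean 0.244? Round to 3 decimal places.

0.184

For fixed mean μ the Beta variance is μ(1−μ)/(α+β+1), increasing as α+β decreases.
Its least upper bound (not attained) is μ(1−μ) = 0.244·0.756 = 0.184.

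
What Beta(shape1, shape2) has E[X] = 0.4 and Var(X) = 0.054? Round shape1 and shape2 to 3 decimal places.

Let s = shape1+shape2. The Beta variance is μ(1−μ)/(s+1).
So s+1 = μ(1−μ)/σ² = (0.4×0.6)/0.054 = 0.24/0.054 = 4.4444, giving s = 3.4444.
Then shape1 = μs = 0.4×3.4444 = 1.378 and shape2 = (1−μ)s = 0.6×3.4444 = 2.067.

shape1 = 1.378, shape2 = 2.067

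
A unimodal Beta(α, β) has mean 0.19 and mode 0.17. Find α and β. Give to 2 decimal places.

α = 6.27, β = 26.73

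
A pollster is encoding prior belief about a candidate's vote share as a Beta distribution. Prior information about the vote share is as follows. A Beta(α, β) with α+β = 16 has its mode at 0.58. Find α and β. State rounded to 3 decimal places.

α = 9.120, β = 6.880

Mode = (α−1)/(κ−2) with κ = α+β, so α−1 = 0.58·14 = 8.120.
α = 9.120; β = κ − α = 6.880.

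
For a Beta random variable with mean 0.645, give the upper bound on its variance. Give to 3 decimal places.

For fixed mean μ the Beta variance is μ(1−μ)/(α+β+1), increasing as α+β decreases.
Its least upper bound (not attained) is μ(1−μ) = 0.645·0.355 = 0.229.

0.229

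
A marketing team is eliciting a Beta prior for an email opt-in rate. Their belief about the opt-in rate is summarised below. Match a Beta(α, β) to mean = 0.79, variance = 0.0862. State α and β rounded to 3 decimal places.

Write ν = α+β; then α = μν and Var = μ(1−μ)/(ν+1).
ν = μ(1−μ)/Var − 1 = 0.1659/0.0862 − 1 = 0.9246.
α = 0.79·0.9246 = 0.730, β = 0.21·0.9246 = 0.194.

α = 0.730, β = 0.194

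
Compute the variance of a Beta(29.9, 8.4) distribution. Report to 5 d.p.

μ = 29.9/38.3 = 0.780679; Var = μ(1−μ)/(α+β+1) = 0.1712194/39.3 = 0.00436.

0.00436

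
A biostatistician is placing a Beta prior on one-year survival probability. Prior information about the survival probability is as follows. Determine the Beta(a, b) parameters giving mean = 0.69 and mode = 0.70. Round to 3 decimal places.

a = 27.600, b = 12.400

With s = a+b: μ = a/s and mode = (a−1)/(s−2). Eliminating a = μs,
μs − 1 = m(s−2) ⇒ s(μ−m) = 1−2m ⇒ s = -0.40/-0.01 = 40.0000.
So a = μs = 27.600, b = (1−μ)s = 12.400.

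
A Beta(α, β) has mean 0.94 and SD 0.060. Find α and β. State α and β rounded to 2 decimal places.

First σ² = 0.003600. Setting α = μn, β = (1−μ)n with n = α+β,
μ(1−μ)/(n+1) = 0.003600 ⇒ n+1 = 0.0564/0.003600 = 15.6667 ⇒ n = 14.6667.
Hence α = 0.94×14.6667 = 13.79, β = 0.06×14.6667 = 0.88.

α = 13.79, β = 0.88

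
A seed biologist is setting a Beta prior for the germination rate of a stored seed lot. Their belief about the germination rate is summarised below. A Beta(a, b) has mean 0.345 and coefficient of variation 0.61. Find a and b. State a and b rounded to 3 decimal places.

σ = CV·μ = 0.61×0.345 = 0.21045, so σ² = 0.044289.
s+1 = μ(1−μ)/σ² = 0.225975/0.044289 = 5.1023, so s = a+b = 4.1023.
a = μs = 1.415, b = (1−μ)s = 2.687.

a = 1.415, b = 2.687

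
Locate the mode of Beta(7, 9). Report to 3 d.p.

The density x^(α−1)(1−x)^(β−1) is maximised at (α−1)/(α+β−2) = 6/14 = 0.429.

0.429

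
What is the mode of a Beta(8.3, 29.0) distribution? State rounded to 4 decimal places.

With α,β > 1, mode = (α−1)/(α+β−2) = 7.3/35.3 = 0.2068.

0.2068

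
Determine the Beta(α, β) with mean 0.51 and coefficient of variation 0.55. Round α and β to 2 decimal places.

α = 1.11, β = 1.07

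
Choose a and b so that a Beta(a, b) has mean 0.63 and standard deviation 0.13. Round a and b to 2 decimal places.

a = 8.06, b = 4.73

σ² = 0.13² = 0.0169.
With s = a+b, Var = μ(1−μ)/(s+1), so s+1 = (0.63×0.37)/0.0169 = 13.7929 and s = 12.7929.
a = μs = 8.06, b = (1−μ)s = 4.73.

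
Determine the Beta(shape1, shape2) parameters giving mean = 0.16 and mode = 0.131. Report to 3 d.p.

shape1 = 4.072, shape2 = 21.377

With s = shape1+shape2: μ = shape1/s and mode = (shape1−1)/(s−2). Eliminating shape1 = μs,
μs − 1 = m(s−2) ⇒ s(μ−m) = 1−2m ⇒ s = 0.738/0.029 = 25.4483.
So shape1 = μs = 4.072, shape2 = (1−μ)s = 21.377.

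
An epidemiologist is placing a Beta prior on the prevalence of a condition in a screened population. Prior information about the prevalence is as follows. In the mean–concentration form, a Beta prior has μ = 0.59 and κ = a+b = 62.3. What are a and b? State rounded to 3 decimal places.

a = μκ = 0.59×62.3 = 36.757 and b = (1−μ)κ = 0.41×62.3 = 25.543.

a = 36.757, b = 25.543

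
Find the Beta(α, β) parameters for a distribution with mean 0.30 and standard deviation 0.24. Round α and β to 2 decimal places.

First σ² = 0.0576. Setting α = μn, β = (1−μ)n with n = α+β,
μ(1−μ)/(n+1) = 0.0576 ⇒ n+1 = 0.2100/0.0576 = 3.6458 ⇒ n = 2.6458.
Hence α = 0.30×2.6458 = 0.79, β = 0.70×2.6458 = 1.85.

α = 0.79, β = 1.85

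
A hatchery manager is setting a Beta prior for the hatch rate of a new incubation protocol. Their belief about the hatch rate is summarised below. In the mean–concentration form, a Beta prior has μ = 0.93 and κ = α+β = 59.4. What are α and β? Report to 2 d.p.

α = 55.24, β = 4.16

Split κ in proportion μ : (1−μ): α = 0.93·59.4 = 55.24, β = 59.4 − 55.24 = 4.16.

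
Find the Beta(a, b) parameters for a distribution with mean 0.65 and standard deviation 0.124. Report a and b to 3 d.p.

a = 8.967, b = 4.829

σ² = 0.124² = 0.015376.
With s = a+b, Var = μ(1−μ)/(s+1), so s+1 = (0.65×0.35)/0.015376 = 14.7958 and s = 13.7958.
a = μs = 8.967, b = (1−μ)s = 4.829.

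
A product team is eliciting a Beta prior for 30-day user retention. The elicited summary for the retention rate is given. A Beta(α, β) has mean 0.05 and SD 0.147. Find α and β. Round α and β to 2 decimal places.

α = 0.06, β = 1.14

Variance = 0.147² = 0.021609. The moment-matching identity α+β = μ(1−μ)/Var − 1 gives
α+β = 0.0475/0.021609 − 1 = 1.1982, so α = μ·1.1982 = 0.06 and β = (1−μ)·1.1982 = 1.14.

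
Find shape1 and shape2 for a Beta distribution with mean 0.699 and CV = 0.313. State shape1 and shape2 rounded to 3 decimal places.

shape1 = 2.373, shape2 = 1.022

Var = (CV·μ)² = (0.313×0.699)² = 0.047868.
shape1+shape2 = μ(1−μ)/Var − 1 = 0.210399/0.047868 − 1 = 3.3954.
Thus shape1 = 0.699·3.3954 = 2.373 and shape2 = 0.301·3.3954 = 1.022.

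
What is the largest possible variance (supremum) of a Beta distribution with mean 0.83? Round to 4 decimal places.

0.1411

For fixed mean μ the Beta variance is μ(1−μ)/(α+β+1), increasing as α+β decreases.
Its least upper bound (not attained) is μ(1−μ) = 0.83·0.17 = 0.1411.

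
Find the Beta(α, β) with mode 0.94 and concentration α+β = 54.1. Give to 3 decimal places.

Mode = (α−1)/(κ−2) with κ = α+β, so α−1 = 0.94·52.1 = 48.974.
α = 49.974; β = κ − α = 4.126.

α = 49.974, β = 4.126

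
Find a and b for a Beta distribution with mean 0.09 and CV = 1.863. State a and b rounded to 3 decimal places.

Var = (CV·μ)² = (1.863×0.09)² = 0.028113.
a+b = μ(1−μ)/Var − 1 = 0.0819/0.028113 − 1 = 1.9132.
Thus a = 0.09·1.9132 = 0.172 and b = 0.91·1.9132 = 1.741.

a = 0.172, b = 1.741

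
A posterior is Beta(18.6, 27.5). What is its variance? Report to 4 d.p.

Var = αβ/[(α+β)²(α+β+1)] = (18.6×27.5)/(46.1²×47.1) = 511.50/100097.391 = 0.0051.

0.0051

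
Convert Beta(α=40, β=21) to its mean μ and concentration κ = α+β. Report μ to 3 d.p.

μ = 0.656, κ = 61

κ = α+β = 40+21 = 61; μ = α/κ = 40/61 = 0.656.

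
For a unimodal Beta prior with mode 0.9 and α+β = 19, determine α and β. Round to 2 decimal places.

α = 16.30, β = 2.70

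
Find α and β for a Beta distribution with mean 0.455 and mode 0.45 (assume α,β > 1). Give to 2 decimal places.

α = 9.10, β = 10.90

Let s = α+β. Mean gives α = μs = 0.455s; mode gives (α−1)/(s−2) = 0.45.
Substituting: 0.455s − 1 = 0.45(s−2) = 0.45s − 0.90, so 0.005s = 0.10 and s = 20.0000.
Then α = 0.455×20.0000 = 9.10 and β = s−α = 10.90.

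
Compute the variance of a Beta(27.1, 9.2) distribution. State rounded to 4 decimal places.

Var = αβ/[(α+β)²(α+β+1)] = (27.1×9.2)/(36.3²×37.3) = 249.32/49149.837 = 0.0051.

0.0051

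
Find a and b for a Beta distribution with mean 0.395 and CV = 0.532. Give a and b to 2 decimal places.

a = 1.74, b = 2.67

σ = CV·μ = 0.532×0.395 = 0.21014, so σ² = 0.044159.
s+1 = μ(1−μ)/σ² = 0.238975/0.044159 = 5.4117, so s = a+b = 4.4117.
a = μs = 1.74, b = (1−μ)s = 2.67.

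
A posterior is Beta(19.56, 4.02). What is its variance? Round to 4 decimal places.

Var = αβ/[(α+β)²(α+β+1)] = (19.56×4.02)/(23.58²×24.58) = 78.6312/13666.883112 = 0.0058.

0.0058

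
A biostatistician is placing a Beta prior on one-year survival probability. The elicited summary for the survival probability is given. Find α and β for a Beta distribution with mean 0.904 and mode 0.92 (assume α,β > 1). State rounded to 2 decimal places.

α = 47.46, β = 5.04

With s = α+β: μ = α/s and mode = (α−1)/(s−2). Eliminating α = μs,
μs − 1 = m(s−2) ⇒ s(μ−m) = 1−2m ⇒ s = -0.84/-0.016 = 52.5000.
So α = μs = 47.46, β = (1−μ)s = 5.04.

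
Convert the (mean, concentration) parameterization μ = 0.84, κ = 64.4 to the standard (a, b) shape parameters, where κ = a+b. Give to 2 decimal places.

a = 54.10, b = 10.30

Split κ in proportion μ : (1−μ): a = 0.84·64.4 = 54.10, b = 64.4 − 54.10 = 10.30.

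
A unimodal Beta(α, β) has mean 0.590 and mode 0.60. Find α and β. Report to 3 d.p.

α = 11.800, β = 8.200

With s = α+β: μ = α/s and mode = (α−1)/(s−2). Eliminating α = μs,
μs − 1 = m(s−2) ⇒ s(μ−m) = 1−2m ⇒ s = -0.20/-0.010 = 20.0000.
So α = μs = 11.800, β = (1−μ)s = 8.200.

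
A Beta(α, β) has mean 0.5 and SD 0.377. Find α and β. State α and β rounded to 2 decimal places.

α = 0.38, β = 0.38

First σ² = 0.142129. Setting α = μn, β = (1−μ)n with n = α+β,
μ(1−μ)/(n+1) = 0.142129 ⇒ n+1 = 0.25/0.142129 = 1.7590 ⇒ n = 0.7590.
Hence α = 0.5×0.7590 = 0.38, β = 0.5×0.7590 = 0.38.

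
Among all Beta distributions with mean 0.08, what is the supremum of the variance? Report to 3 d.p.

Var = μ(1−μ)/(α+β+1), which approaches μ(1−μ) as α+β → 0.
So the supremum is μ(1−μ) = 0.08×0.92 = 0.074.

0.074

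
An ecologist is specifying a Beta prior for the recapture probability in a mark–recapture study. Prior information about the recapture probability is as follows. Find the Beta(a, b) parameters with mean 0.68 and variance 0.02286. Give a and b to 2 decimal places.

Let s = a+b. The Beta variance is μ(1−μ)/(s+1).
So s+1 = μ(1−μ)/σ² = (0.68×0.32)/0.02286 = 0.2176/0.02286 = 9.5188, giving s = 8.5188.
Then a = μs = 0.68×8.5188 = 5.79 and b = (1−μ)s = 0.32×8.5188 = 2.73.

a = 5.79, b = 2.73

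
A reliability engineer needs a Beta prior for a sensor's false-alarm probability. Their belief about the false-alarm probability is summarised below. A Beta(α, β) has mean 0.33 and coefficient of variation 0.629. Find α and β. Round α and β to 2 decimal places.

α = 1.36, β = 2.77

σ = CV·μ = 0.629×0.33 = 0.20757, so σ² = 0.043085.
s+1 = μ(1−μ)/σ² = 0.2211/0.043085 = 5.1317, so s = α+β = 4.1317.
α = μs = 1.36, β = (1−μ)s = 2.77.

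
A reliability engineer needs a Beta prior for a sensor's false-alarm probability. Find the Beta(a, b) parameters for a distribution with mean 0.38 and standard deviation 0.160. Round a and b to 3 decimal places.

a = 3.117, b = 5.086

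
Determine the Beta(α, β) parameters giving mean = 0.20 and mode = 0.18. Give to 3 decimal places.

α = 6.400, β = 25.600

Let s = α+β. Mean gives α = μs = 0.20s; mode gives (α−1)/(s−2) = 0.18.
Substituting: 0.20s − 1 = 0.18(s−2) = 0.18s − 0.36, so 0.02s = 0.64 and s = 32.0000.
Then α = 0.20×32.0000 = 6.400 and β = s−α = 25.600.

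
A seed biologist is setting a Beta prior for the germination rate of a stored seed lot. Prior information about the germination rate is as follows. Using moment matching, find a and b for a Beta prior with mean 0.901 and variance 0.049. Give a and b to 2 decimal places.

a = 0.74, b = 0.08

By moment matching, a+b = μ(1−μ)/σ² − 1 = (0.901·0.099)/0.049 − 1 = 1.8204 − 1 = 0.8204.
Since a/(a+b) = μ, a = 0.901·0.8204 = 0.74 and b = 0.099·0.8204 = 0.08.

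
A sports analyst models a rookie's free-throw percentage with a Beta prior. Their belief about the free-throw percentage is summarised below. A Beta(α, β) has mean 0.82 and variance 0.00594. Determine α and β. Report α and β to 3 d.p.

By moment matching, α+β = μ(1−μ)/σ² − 1 = (0.82·0.18)/0.00594 − 1 = 24.8485 − 1 = 23.8485.
Since α/(α+β) = μ, α = 0.82·23.8485 = 19.556 and β = 0.18·23.8485 = 4.293.

α = 19.556, β = 4.293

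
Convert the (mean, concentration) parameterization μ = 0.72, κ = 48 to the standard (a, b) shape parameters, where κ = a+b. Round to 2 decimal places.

Split κ in proportion μ : (1−μ): a = 0.72·48 = 34.56, b = 48 − 34.56 = 13.44.

a = 34.56, b = 13.44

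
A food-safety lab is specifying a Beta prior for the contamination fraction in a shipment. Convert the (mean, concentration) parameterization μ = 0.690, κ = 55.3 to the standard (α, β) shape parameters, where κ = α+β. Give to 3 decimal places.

α = 38.157, β = 17.143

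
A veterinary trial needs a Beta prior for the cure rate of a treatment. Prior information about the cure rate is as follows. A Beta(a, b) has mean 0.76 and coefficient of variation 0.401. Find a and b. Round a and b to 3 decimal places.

a = 0.733, b = 0.231

σ = CV·μ = 0.401×0.76 = 0.30476, so σ² = 0.092879.
s+1 = μ(1−μ)/σ² = 0.1824/0.092879 = 1.9639, so s = a+b = 0.9639.
a = μs = 0.733, b = (1−μ)s = 0.231.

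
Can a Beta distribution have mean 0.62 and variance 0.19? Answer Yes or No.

Yes

A Beta with mean μ has variance μ(1−μ)/(α+β+1) < μ(1−μ).
Here μ(1−μ) = 0.62×0.38 = 0.2356, and 0.19 < 0.2356.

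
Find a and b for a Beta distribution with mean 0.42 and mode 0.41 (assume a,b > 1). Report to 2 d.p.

a = 7.56, b = 10.44

Let s = a+b. Mean gives a = μs = 0.42s; mode gives (a−1)/(s−2) = 0.41.
Substituting: 0.42s − 1 = 0.41(s−2) = 0.41s − 0.82, so 0.01s = 0.18 and s = 18.0000.
Then a = 0.42×18.0000 = 7.56 and b = s−a = 10.44.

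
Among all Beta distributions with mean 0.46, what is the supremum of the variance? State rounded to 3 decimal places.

0.248

Var = μ(1−μ)/(α+β+1), which approaches μ(1−μ) as α+β → 0.
So the supremum is μ(1−μ) = 0.46×0.54 = 0.248.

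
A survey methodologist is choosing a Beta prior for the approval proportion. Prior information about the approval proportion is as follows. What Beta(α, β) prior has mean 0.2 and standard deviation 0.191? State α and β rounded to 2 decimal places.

α = 0.68, β = 2.71

Variance = 0.191² = 0.036481. The moment-matching identity α+β = μ(1−μ)/Var − 1 gives
α+β = 0.16/0.036481 − 1 = 3.3858, so α = μ·3.3858 = 0.68 and β = (1−μ)·3.3858 = 2.71.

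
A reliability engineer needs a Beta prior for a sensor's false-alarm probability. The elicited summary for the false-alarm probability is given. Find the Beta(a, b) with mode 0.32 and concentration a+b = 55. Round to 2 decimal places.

For a,b>1 the mode is (a−1)/(a+b−2), so a = mode·(κ−2)+1 = 0.32×53+1 = 17.96.
And b = (1−mode)·(κ−2)+1 = 0.68×53+1 = 37.04.

a = 17.96, b = 37.04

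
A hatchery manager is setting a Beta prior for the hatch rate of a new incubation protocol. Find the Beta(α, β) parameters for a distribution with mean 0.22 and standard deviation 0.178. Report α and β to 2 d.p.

α = 0.97, β = 3.44

First σ² = 0.031684. Setting α = μn, β = (1−μ)n with n = α+β,
μ(1−μ)/(n+1) = 0.031684 ⇒ n+1 = 0.1716/0.031684 = 5.4160 ⇒ n = 4.4160.
Hence α = 0.22×4.4160 = 0.97, β = 0.78×4.4160 = 3.44.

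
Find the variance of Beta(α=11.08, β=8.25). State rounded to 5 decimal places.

0.01203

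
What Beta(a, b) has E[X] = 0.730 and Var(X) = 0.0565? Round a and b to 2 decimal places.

Let s = a+b. The Beta variance is μ(1−μ)/(s+1).
So s+1 = μ(1−μ)/σ² = (0.730×0.270)/0.0565 = 0.197100/0.0565 = 3.4885, giving s = 2.4885.
Then a = μs = 0.730×2.4885 = 1.82 and b = (1−μ)s = 0.270×2.4885 = 0.67.

a = 1.82, b = 0.67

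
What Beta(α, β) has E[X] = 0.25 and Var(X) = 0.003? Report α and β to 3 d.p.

α = 15.375, β = 46.125

Write ν = α+β; then α = μν and Var = μ(1−μ)/(ν+1).
ν = μ(1−μ)/Var − 1 = 0.1875/0.003 − 1 = 61.5000.
α = 0.25·61.5000 = 15.375, β = 0.75·61.5000 = 46.125.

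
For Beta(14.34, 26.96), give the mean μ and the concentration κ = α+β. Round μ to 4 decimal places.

μ = 0.3472, κ = 41.30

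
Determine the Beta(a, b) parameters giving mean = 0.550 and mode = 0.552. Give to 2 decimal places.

Let s = a+b. Mean gives a = μs = 0.550s; mode gives (a−1)/(s−2) = 0.552.
Substituting: 0.550s − 1 = 0.552(s−2) = 0.552s − 1.104, so -0.002s = -0.104 and s = 52.0000.
Then a = 0.550×52.0000 = 28.60 and b = s−a = 23.40.

a = 28.60, b = 23.40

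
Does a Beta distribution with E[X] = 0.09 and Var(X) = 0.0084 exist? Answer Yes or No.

A Beta with mean μ has variance μ(1−μ)/(α+β+1) < μ(1−μ).
Here μ(1−μ) = 0.09×0.91 = 0.0819, and 0.0084 < 0.0819.

Yes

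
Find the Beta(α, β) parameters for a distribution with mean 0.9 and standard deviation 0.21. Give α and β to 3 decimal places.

α = 0.937, β = 0.104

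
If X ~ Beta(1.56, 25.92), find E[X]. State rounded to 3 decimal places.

E[X] = α/(α+β) = 1.56/27.48 = 0.057.

0.057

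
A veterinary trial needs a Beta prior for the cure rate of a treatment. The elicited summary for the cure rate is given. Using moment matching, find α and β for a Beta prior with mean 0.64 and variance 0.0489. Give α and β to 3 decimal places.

α = 2.375, β = 1.336

Write ν = α+β; then α = μν and Var = μ(1−μ)/(ν+1).
ν = μ(1−μ)/Var − 1 = 0.2304/0.0489 − 1 = 3.7117.
α = 0.64·3.7117 = 2.375, β = 0.36·3.7117 = 1.336.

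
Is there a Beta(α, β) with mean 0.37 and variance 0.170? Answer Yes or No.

A Beta with mean μ has variance μ(1−μ)/(α+β+1) < μ(1−μ).
Here μ(1−μ) = 0.37×0.63 = 0.2331, and 0.170 < 0.2331.

Yes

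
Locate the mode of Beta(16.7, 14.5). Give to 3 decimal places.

With α,β > 1, mode = (α−1)/(α+β−2) = 15.7/29.2 = 0.538.

0.538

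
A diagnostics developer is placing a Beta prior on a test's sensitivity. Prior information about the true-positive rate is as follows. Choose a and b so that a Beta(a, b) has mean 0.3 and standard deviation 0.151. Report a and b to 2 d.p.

a = 2.46, b = 5.75

First σ² = 0.022801. Setting a = μn, b = (1−μ)n with n = a+b,
μ(1−μ)/(n+1) = 0.022801 ⇒ n+1 = 0.21/0.022801 = 9.2101 ⇒ n = 8.2101.
Hence a = 0.3×8.2101 = 2.46, b = 0.7×8.2101 = 5.75.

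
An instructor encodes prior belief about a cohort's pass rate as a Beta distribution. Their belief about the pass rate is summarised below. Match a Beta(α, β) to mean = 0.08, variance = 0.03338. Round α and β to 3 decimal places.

By moment matching, α+β = μ(1−μ)/σ² − 1 = (0.08·0.92)/0.03338 − 1 = 2.2049 − 1 = 1.2049.
Since α/(α+β) = μ, α = 0.08·1.2049 = 0.096 and β = 0.92·1.2049 = 1.109.

α = 0.096, β = 1.109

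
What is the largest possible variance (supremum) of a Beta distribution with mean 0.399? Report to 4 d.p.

0.2398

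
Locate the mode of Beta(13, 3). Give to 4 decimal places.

0.8571

With α,β > 1, mode = (α−1)/(α+β−2) = 12/14 = 0.8571.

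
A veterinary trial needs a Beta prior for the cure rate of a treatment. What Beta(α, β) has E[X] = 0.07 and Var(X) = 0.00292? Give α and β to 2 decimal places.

α = 1.49, β = 19.80

By moment matching, α+β = μ(1−μ)/σ² − 1 = (0.07·0.93)/0.00292 − 1 = 22.2945 − 1 = 21.2945.
Since α/(α+β) = μ, α = 0.07·21.2945 = 1.49 and β = 0.93·21.2945 = 19.80.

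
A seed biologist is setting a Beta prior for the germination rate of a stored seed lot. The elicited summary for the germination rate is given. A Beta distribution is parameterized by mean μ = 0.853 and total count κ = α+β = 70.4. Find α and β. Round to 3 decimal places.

α = 60.051, β = 10.349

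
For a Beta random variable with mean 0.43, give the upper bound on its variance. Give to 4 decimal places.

0.2451

For fixed mean μ the Beta variance is μ(1−μ)/(α+β+1), increasing as α+β decreases.
Its least upper bound (not attained) is μ(1−μ) = 0.43·0.57 = 0.2451.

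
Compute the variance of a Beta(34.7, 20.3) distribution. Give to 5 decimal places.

0.00416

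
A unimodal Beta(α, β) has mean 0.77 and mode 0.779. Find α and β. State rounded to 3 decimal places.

α = 47.740, β = 14.260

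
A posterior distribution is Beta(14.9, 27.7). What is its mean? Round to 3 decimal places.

0.350

The Beta mean is α/(α+β) = 14.9/(14.9+27.7) = 0.350.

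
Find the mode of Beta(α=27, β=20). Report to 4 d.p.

0.5778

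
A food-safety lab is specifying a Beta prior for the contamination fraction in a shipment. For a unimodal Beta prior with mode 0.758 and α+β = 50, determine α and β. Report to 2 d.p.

Mode = (α−1)/(κ−2) with κ = α+β, so α−1 = 0.758·48 = 36.38.
α = 37.38; β = κ − α = 12.62.

α = 37.38, β = 12.62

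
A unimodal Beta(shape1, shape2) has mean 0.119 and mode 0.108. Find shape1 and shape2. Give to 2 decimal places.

With s = shape1+shape2: μ = shape1/s and mode = (shape1−1)/(s−2). Eliminating shape1 = μs,
μs − 1 = m(s−2) ⇒ s(μ−m) = 1−2m ⇒ s = 0.784/0.011 = 71.2727.
So shape1 = μs = 8.48, shape2 = (1−μ)s = 62.79.

shape1 = 8.48, shape2 = 62.79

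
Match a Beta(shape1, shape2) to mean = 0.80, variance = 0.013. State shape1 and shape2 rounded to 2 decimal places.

shape1 = 9.05, shape2 = 2.26

Write ν = shape1+shape2; then shape1 = μν and Var = μ(1−μ)/(ν+1).
ν = μ(1−μ)/Var − 1 = 0.1600/0.013 − 1 = 11.3077.
shape1 = 0.80·11.3077 = 9.05, shape2 = 0.20·11.3077 = 2.26.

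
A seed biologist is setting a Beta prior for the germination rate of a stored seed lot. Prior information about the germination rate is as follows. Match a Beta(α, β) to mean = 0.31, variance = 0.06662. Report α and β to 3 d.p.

α = 0.685, β = 1.525

By moment matching, α+β = μ(1−μ)/σ² − 1 = (0.31·0.69)/0.06662 − 1 = 3.2107 − 1 = 2.2107.
Since α/(α+β) = μ, α = 0.31·2.2107 = 0.685 and β = 0.69·2.2107 = 1.525.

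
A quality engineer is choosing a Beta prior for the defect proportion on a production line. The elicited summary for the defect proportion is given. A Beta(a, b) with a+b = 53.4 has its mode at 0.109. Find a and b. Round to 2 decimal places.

For a,b>1 the mode is (a−1)/(a+b−2), so a = mode·(κ−2)+1 = 0.109×51.4+1 = 6.60.
And b = (1−mode)·(κ−2)+1 = 0.891×51.4+1 = 46.80.

a = 6.60, b = 46.80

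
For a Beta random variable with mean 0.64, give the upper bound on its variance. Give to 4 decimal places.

0.2304

Var = μ(1−μ)/(α+β+1), which approaches μ(1−μ) as α+β → 0.
So the supremum is μ(1−μ) = 0.64×0.36 = 0.2304.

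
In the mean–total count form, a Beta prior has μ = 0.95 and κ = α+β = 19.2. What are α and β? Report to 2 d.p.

α = 18.24, β = 0.96

Split κ in proportion μ : (1−μ): α = 0.95·19.2 = 18.24, β = 19.2 − 18.24 = 0.96.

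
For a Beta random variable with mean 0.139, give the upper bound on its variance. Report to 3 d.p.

0.120

For fixed mean μ the Beta variance is μ(1−μ)/(α+β+1), increasing as α+β decreases.
Its least upper bound (not attained) is μ(1−μ) = 0.139·0.861 = 0.120.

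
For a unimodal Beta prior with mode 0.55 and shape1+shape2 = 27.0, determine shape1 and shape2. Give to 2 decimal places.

Mode = (shape1−1)/(κ−2) with κ = shape1+shape2, so shape1−1 = 0.55·25.0 = 13.75.
shape1 = 14.75; shape2 = κ − shape1 = 12.25.

shape1 = 14.75, shape2 = 12.25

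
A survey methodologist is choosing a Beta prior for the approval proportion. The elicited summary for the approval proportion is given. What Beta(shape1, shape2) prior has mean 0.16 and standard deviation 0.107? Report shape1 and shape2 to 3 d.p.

shape1 = 1.718, shape2 = 9.021

Variance = 0.107² = 0.011449. The moment-matching identity shape1+shape2 = μ(1−μ)/Var − 1 gives
shape1+shape2 = 0.1344/0.011449 − 1 = 10.7390, so shape1 = μ·10.7390 = 1.718 and shape2 = (1−μ)·10.7390 = 9.021.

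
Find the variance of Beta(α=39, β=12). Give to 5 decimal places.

α+β = 51 and αβ = 468, so Var = αβ/[(α+β)²(α+β+1)] = 468/135252 = 0.00346.

0.00346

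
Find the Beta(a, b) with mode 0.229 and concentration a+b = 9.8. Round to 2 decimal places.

a = 2.79, b = 7.01

For a,b>1 the mode is (a−1)/(a+b−2), so a = mode·(κ−2)+1 = 0.229×7.8+1 = 2.79.
And b = (1−mode)·(κ−2)+1 = 0.771×7.8+1 = 7.01.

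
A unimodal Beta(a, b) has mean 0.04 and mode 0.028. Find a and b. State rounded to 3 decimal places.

a = 3.147, b = 75.520

Let s = a+b. Mean gives a = μs = 0.04s; mode gives (a−1)/(s−2) = 0.028.
Substituting: 0.04s − 1 = 0.028(s−2) = 0.028s − 0.056, so 0.012s = 0.944 and s = 78.6667.
Then a = 0.04×78.6667 = 3.147 and b = s−a = 75.520.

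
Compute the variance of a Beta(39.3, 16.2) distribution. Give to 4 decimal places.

α+β = 55.5 and αβ = 636.66, so Var = αβ/[(α+β)²(α+β+1)] = 636.66/174034.125 = 0.0037.

0.0037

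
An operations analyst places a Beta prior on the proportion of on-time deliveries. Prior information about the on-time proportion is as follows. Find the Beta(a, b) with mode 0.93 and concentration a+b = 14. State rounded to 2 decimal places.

a = 12.16, b = 1.84

For a,b>1 the mode is (a−1)/(a+b−2), so a = mode·(κ−2)+1 = 0.93×12+1 = 12.16.
And b = (1−mode)·(κ−2)+1 = 0.07×12+1 = 1.84.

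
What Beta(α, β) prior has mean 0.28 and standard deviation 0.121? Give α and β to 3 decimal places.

First σ² = 0.014641. Setting α = μn, β = (1−μ)n with n = α+β,
μ(1−μ)/(n+1) = 0.014641 ⇒ n+1 = 0.2016/0.014641 = 13.7696 ⇒ n = 12.7696.
Hence α = 0.28×12.7696 = 3.575, β = 0.72×12.7696 = 9.194.

α = 3.575, β = 9.194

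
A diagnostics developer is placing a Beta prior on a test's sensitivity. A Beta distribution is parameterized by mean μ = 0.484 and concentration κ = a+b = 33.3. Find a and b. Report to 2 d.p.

a = 16.12, b = 17.18

Split κ in proportion μ : (1−μ): a = 0.484·33.3 = 16.12, b = 33.3 − 16.12 = 17.18.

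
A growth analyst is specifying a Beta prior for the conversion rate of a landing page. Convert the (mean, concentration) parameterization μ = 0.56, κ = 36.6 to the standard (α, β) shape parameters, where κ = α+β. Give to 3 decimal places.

α = 20.496, β = 16.104

α = μκ = 0.56×36.6 = 20.496 and β = (1−μ)κ = 0.44×36.6 = 16.104.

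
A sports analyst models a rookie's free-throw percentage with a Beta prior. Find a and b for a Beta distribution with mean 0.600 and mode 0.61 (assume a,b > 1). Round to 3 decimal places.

With s = a+b: μ = a/s and mode = (a−1)/(s−2). Eliminating a = μs,
μs − 1 = m(s−2) ⇒ s(μ−m) = 1−2m ⇒ s = -0.22/-0.010 = 22.0000.
So a = μs = 13.200, b = (1−μ)s = 8.800.

a = 13.200, b = 8.800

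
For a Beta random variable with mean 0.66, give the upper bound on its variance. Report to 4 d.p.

0.2244

For fixed mean μ the Beta variance is μ(1−μ)/(α+β+1), increasing as α+β decreases.
Its least upper bound (not attained) is μ(1−μ) = 0.66·0.34 = 0.2244.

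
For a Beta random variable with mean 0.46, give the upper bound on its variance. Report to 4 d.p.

0.2484

For fixed mean μ the Beta variance is μ(1−μ)/(α+β+1), increasing as α+β decreases.
Its least upper bound (not attained) is μ(1−μ) = 0.46·0.54 = 0.2484.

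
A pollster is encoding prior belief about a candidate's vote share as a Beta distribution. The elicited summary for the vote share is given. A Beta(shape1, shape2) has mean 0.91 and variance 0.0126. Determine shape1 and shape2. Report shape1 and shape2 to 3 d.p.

shape1 = 5.005, shape2 = 0.495

Write ν = shape1+shape2; then shape1 = μν and Var = μ(1−μ)/(ν+1).
ν = μ(1−μ)/Var − 1 = 0.0819/0.0126 − 1 = 5.5000.
shape1 = 0.91·5.5000 = 5.005, shape2 = 0.09·5.5000 = 0.495.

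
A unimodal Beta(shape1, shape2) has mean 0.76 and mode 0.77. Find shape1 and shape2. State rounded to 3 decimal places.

shape1 = 41.040, shape2 = 12.960

With s = shape1+shape2: μ = shape1/s and mode = (shape1−1)/(s−2). Eliminating shape1 = μs,
μs − 1 = m(s−2) ⇒ s(μ−m) = 1−2m ⇒ s = -0.54/-0.01 = 54.0000.
So shape1 = μs = 41.040, shape2 = (1−μ)s = 12.960.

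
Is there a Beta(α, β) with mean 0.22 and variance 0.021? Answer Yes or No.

The Beta variance bound is σ² < μ(1−μ).
Here μ(1−μ) = 0.22×0.78 = 0.1716, and 0.021 < 0.1716.

Yes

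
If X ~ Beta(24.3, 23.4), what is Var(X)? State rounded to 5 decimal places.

0.00513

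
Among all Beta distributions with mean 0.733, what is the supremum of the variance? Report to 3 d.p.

0.196

Var = μ(1−μ)/(α+β+1), which approaches μ(1−μ) as α+β → 0.
So the supremum is μ(1−μ) = 0.733×0.267 = 0.196.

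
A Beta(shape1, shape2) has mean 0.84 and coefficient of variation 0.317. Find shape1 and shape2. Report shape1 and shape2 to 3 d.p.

Var = (CV·μ)² = (0.317×0.84)² = 0.070905.
shape1+shape2 = μ(1−μ)/Var − 1 = 0.1344/0.070905 − 1 = 0.8955.
Thus shape1 = 0.84·0.8955 = 0.752 and shape2 = 0.16·0.8955 = 0.143.

shape1 = 0.752, shape2 = 0.143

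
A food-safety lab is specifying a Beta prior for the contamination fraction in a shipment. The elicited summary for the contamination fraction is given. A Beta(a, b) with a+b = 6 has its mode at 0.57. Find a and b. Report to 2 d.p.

a = 3.28, b = 2.72

For a,b>1 the mode is (a−1)/(a+b−2), so a = mode·(κ−2)+1 = 0.57×4+1 = 3.28.
And b = (1−mode)·(κ−2)+1 = 0.43×4+1 = 2.72.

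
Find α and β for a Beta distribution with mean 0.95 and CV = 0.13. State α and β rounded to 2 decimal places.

α = 2.01, β = 0.11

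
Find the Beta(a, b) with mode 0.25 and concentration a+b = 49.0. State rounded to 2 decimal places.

For a,b>1 the mode is (a−1)/(a+b−2), so a = mode·(κ−2)+1 = 0.25×47.0+1 = 12.75.
And b = (1−mode)·(κ−2)+1 = 0.75×47.0+1 = 36.25.

a = 12.75, b = 36.25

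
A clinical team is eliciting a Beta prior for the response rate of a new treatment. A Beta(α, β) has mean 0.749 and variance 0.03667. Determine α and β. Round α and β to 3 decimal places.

Let s = α+β. The Beta variance is μ(1−μ)/(s+1).
So s+1 = μ(1−μ)/σ² = (0.749×0.251)/0.03667 = 0.187999/0.03667 = 5.1268, giving s = 4.1268.
Then α = μs = 0.749×4.1268 = 3.091 and β = (1−μ)s = 0.251×4.1268 = 1.036.

α = 3.091, β = 1.036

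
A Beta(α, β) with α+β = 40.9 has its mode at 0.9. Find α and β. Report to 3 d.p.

Since the density peak of Beta(α,β) is at (α−1)/(α+β−2),
α = 1 + 0.9(40.9−2) = 36.010 and β = 40.9 − 36.010 = 4.890.

α = 36.010, β = 4.890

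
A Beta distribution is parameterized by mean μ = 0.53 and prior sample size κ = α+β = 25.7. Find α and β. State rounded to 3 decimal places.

α = 13.621, β = 12.079

α = μκ = 0.53×25.7 = 13.621 and β = (1−μ)κ = 0.47×25.7 = 12.079.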